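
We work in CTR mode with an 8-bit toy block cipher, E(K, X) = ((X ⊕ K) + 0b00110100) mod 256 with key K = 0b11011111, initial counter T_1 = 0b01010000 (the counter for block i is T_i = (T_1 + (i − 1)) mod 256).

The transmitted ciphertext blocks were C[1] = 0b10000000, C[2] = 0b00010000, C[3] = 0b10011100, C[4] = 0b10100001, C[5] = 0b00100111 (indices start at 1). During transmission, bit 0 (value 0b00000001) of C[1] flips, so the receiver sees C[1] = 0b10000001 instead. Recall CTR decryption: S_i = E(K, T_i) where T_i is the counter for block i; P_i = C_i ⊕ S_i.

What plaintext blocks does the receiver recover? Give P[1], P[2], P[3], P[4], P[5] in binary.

P[1] = 0b01000010, P[2] = 0b11010010, P[3] = 0b01011101, P[4] = 0b01100001, P[5] = 0b10011000

Only C[1] changed, to 0b10000001. In CTR, a change in C_i flips the same bit in P_i only; the keystream is unaffected. Decrypting the received ciphertext:
P[1]: T = 0b01010000, S = E(K, T) = 0b11000011; 0b10000001 ⊕ 0b11000011 = 0b01000010.
P[2]: T = 0b01010001, S = E(K, T) = 0b11000010; 0b00010000 ⊕ 0b11000010 = 0b11010010.
P[3]: T = 0b01010010, S = E(K, T) = 0b11000001; 0b10011100 ⊕ 0b11000001 = 0b01011101.
P[4]: T = 0b01010011, S = E(K, T) = 0b11000000; 0b10100001 ⊕ 0b11000000 = 0b01100001.
P[5]: T = 0b01010100, S = E(K, T) = 0b10111111; 0b00100111 ⊕ 0b10111111 = 0b10011000.
Blocks that differ from the original plaintext: P[1].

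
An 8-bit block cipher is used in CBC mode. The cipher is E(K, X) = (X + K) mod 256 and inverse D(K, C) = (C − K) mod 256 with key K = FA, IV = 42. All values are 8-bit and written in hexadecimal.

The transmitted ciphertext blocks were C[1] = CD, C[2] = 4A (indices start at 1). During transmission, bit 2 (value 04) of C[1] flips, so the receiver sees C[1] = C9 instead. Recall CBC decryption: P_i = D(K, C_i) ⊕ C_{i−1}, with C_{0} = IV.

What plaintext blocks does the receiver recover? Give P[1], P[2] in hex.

Only C[1] changed, to C9. In CBC, a change in C_i garbles P_i and flips the same bit in P_{i+1}. Decrypting the received ciphertext:
P[1]: D(K, C9) = CF; CF ⊕ 42 = 8D.
P[2]: D(K, 4A) = 50; 50 ⊕ C9 = 99.
Blocks that differ from the original plaintext: P[1], P[2].

P[1] = 8D, P[2] = 99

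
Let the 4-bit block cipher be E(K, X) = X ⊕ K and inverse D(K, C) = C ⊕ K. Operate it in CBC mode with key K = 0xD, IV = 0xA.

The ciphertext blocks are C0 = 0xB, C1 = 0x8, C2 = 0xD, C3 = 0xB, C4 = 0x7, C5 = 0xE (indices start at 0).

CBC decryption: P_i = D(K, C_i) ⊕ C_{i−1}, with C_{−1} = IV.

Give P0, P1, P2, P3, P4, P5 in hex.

P0 = 0xC, P1 = 0xE, P2 = 0x8, P3 = 0xB, P4 = 0x1, P5 = 0x4

P0: D(K, 0xB) = 0x6; 0x6 ⊕ 0xA = 0xC.
P1: D(K, 0x8) = 0x5; 0x5 ⊕ 0xB = 0xE.
P2: D(K, 0xD) = 0x0; 0x0 ⊕ 0x8 = 0x8.
P3: D(K, 0xB) = 0x6; 0x6 ⊕ 0xD = 0xB.
P4: D(K, 0x7) = 0xA; 0xA ⊕ 0xB = 0x1.
P5: D(K, 0xE) = 0x3; 0x3 ⊕ 0x7 = 0x4.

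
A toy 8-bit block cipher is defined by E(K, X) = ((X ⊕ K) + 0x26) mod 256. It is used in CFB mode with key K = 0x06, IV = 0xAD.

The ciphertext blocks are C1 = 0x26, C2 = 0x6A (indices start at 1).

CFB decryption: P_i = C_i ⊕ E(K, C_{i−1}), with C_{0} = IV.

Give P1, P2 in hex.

P1: E(K, 0xAD) = 0xD1; 0x26 ⊕ 0xD1 = 0xF7.
P2: E(K, 0x26) = 0x46; 0x6A ⊕ 0x46 = 0x2C.

P1 = 0xF7, P2 = 0x2C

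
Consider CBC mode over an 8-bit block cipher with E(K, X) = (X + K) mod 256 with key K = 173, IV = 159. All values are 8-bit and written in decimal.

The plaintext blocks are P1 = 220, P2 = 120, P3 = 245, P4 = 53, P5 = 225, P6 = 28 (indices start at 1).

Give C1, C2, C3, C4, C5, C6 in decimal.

C1 = 240, C2 = 53, C3 = 109, C4 = 5, C5 = 145, C6 = 58

CBC encryption: C_i = E(K, P_i ⊕ C_{i−1}), with C_{0} = IV.
C1: P1 ⊕ 159 = 67; E(K, 67) = 240.
C2: P2 ⊕ 240 = 136; E(K, 136) = 53.
C3: P3 ⊕ 53 = 192; E(K, 192) = 109.
C4: P4 ⊕ 109 = 88; E(K, 88) = 5.
C5: P5 ⊕ 5 = 228; E(K, 228) = 145.
C6: P6 ⊕ 145 = 141; E(K, 141) = 58.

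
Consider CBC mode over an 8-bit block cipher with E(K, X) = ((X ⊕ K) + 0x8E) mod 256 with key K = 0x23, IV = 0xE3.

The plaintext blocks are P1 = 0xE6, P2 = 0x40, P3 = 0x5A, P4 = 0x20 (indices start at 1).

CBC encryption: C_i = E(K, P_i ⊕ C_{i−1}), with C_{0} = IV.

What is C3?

C3 = 0xAA

C1: P1 ⊕ 0xE3 = 0x05; E(K, 0x05) = 0xB4.
C2: P2 ⊕ 0xB4 = 0xF4; E(K, 0xF4) = 0x65.
C3: P3 ⊕ 0x65 = 0x3F; E(K, 0x3F) = 0xAA.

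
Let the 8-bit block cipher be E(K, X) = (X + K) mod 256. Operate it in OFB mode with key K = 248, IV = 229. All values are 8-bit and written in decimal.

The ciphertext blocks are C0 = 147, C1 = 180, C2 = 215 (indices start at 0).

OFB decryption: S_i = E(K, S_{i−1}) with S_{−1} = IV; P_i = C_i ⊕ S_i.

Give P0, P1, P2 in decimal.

P0: S = E(K, 229) = 221; 147 ⊕ 221 = 78.
P1: S = E(K, 221) = 213; 180 ⊕ 213 = 97.
P2: S = E(K, 213) = 205; 215 ⊕ 205 = 26.

P0 = 78, P1 = 97, P2 = 26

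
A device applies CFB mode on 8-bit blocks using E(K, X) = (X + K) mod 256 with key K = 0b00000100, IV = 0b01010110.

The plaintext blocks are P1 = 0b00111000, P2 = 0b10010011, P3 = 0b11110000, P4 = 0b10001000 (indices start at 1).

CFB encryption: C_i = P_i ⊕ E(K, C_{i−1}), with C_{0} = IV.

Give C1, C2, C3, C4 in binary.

C1: E(K, 0b01010110) = 0b01011010; 0b00111000 ⊕ 0b01011010 = 0b01100010.
C2: E(K, 0b01100010) = 0b01100110; 0b10010011 ⊕ 0b01100110 = 0b11110101.
C3: E(K, 0b11110101) = 0b11111001; 0b11110000 ⊕ 0b11111001 = 0b00001001.
C4: E(K, 0b00001001) = 0b00001101; 0b10001000 ⊕ 0b00001101 = 0b10000101.

C1 = 0b01100010, C2 = 0b11110101, C3 = 0b00001001, C4 = 0b10000101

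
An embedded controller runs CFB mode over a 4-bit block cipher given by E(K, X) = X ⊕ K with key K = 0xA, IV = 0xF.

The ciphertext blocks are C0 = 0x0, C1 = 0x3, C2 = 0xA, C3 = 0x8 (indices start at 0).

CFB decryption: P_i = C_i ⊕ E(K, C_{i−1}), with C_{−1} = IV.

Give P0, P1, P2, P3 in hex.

P0: E(K, 0xF) = 0x5; 0x0 ⊕ 0x5 = 0x5.
P1: E(K, 0x0) = 0xA; 0x3 ⊕ 0xA = 0x9.
P2: E(K, 0x3) = 0x9; 0xA ⊕ 0x9 = 0x3.
P3: E(K, 0xA) = 0x0; 0x8 ⊕ 0x0 = 0x8.

P0 = 0x5, P1 = 0x9, P2 = 0x3, P3 = 0x8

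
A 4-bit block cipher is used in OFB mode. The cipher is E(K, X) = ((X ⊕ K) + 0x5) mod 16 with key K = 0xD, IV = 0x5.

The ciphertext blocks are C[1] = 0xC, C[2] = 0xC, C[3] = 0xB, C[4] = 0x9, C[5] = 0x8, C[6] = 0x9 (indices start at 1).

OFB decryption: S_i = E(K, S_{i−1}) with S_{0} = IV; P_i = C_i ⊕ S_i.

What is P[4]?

P[4] = 0xC

P[1]: S = E(K, 0x5) = 0xD; 0xC ⊕ 0xD = 0x1.
P[2]: S = E(K, 0xD) = 0x5; 0xC ⊕ 0x5 = 0x9.
P[3]: S = E(K, 0x5) = 0xD; 0xB ⊕ 0xD = 0x6.
P[4]: S = E(K, 0xD) = 0x5; 0x9 ⊕ 0x5 = 0xC.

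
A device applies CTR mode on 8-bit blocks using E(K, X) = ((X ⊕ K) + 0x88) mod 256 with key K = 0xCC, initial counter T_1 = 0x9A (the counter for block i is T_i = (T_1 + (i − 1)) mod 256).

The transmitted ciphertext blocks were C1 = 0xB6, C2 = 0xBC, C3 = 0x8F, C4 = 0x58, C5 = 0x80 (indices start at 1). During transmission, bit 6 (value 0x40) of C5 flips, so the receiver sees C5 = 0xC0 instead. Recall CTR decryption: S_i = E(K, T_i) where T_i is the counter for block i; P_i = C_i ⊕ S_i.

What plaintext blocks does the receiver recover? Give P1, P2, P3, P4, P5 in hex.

P1 = 0x68, P2 = 0x63, P3 = 0x57, P4 = 0x81, P5 = 0x1A

Only C5 changed, to 0xC0. In CTR, a change in C_i flips the same bit in P_i only; the keystream is unaffected. Decrypting the received ciphertext:
P1: T = 0x9A, S = E(K, T) = 0xDE; 0xB6 ⊕ 0xDE = 0x68.
P2: T = 0x9B, S = E(K, T) = 0xDF; 0xBC ⊕ 0xDF = 0x63.
P3: T = 0x9C, S = E(K, T) = 0xD8; 0x8F ⊕ 0xD8 = 0x57.
P4: T = 0x9D, S = E(K, T) = 0xD9; 0x58 ⊕ 0xD9 = 0x81.
P5: T = 0x9E, S = E(K, T) = 0xDA; 0xC0 ⊕ 0xDA = 0x1A.
Blocks that differ from the original plaintext: P5.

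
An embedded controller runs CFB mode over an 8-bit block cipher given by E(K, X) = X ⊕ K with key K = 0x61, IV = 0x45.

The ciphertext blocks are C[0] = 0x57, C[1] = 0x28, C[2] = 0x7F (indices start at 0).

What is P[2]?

CFB decryption: P_i = C_i ⊕ E(K, C_{i−1}), with C_{−1} = IV.
P[2]: E(K, 0x28) = 0x49; 0x7F ⊕ 0x49 = 0x36.

P[2] = 0x36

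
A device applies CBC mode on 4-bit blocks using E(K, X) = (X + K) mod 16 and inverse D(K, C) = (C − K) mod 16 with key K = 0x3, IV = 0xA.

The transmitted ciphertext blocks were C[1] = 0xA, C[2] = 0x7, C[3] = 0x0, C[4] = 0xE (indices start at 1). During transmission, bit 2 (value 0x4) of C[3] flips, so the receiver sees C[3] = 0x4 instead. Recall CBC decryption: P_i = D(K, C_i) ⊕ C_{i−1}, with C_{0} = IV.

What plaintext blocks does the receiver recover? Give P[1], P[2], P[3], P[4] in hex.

P[1] = 0xD, P[2] = 0xE, P[3] = 0x6, P[4] = 0xF

Only C[3] changed, to 0x4. In CBC, a change in C_i garbles P_i and flips the same bit in P_{i+1}. Decrypting the received ciphertext:
P[1]: D(K, 0xA) = 0x7; 0x7 ⊕ 0xA = 0xD.
P[2]: D(K, 0x7) = 0x4; 0x4 ⊕ 0xA = 0xE.
P[3]: D(K, 0x4) = 0x1; 0x1 ⊕ 0x7 = 0x6.
P[4]: D(K, 0xE) = 0xB; 0xB ⊕ 0x4 = 0xF.
Blocks that differ from the original plaintext: P[3], P[4].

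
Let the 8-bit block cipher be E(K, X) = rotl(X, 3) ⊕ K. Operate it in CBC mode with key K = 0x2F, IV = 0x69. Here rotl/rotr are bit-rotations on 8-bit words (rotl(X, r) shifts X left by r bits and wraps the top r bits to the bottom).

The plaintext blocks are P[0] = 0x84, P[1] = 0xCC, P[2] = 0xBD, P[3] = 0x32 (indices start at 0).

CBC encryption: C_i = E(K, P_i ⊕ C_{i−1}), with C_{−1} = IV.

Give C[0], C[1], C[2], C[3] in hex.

C[0] = 0x40, C[1] = 0x4B, C[2] = 0x98, C[3] = 0x7A

C[0]: P[0] ⊕ 0x69 = 0xED; E(K, 0xED) = 0x40.
C[1]: P[1] ⊕ 0x40 = 0x8C; E(K, 0x8C) = 0x4B.
C[2]: P[2] ⊕ 0x4B = 0xF6; E(K, 0xF6) = 0x98.
C[3]: P[3] ⊕ 0x98 = 0xAA; E(K, 0xAA) = 0x7A.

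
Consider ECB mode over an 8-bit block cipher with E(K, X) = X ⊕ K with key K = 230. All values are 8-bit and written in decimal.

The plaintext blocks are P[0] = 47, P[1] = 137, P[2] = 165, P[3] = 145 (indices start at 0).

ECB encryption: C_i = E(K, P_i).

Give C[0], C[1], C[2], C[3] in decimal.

C[0]: E(K, 47) = 201.
C[1]: E(K, 137) = 111.
C[2]: E(K, 165) = 67.
C[3]: E(K, 145) = 119.

C[0] = 201, C[1] = 111, C[2] = 67, C[3] = 119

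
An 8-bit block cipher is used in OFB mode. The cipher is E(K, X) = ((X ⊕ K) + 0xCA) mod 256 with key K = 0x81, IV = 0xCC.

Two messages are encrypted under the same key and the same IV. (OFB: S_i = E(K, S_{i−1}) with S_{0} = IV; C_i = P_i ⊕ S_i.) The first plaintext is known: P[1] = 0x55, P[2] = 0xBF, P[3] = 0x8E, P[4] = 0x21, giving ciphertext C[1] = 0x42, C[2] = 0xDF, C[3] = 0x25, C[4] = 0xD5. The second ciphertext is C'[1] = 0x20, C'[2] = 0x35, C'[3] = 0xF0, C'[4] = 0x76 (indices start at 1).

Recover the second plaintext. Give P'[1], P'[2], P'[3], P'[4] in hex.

In OFB with a reused IV, both messages share the same keystream S_i, so C_i ⊕ C'_i = P_i ⊕ P'_i and thus P'_i = P_i ⊕ C_i ⊕ C'_i.
P'[1]: 0x55 ⊕ 0x42 ⊕ 0x20 = 0x37.
P'[2]: 0xBF ⊕ 0xDF ⊕ 0x35 = 0x55.
P'[3]: 0x8E ⊕ 0x25 ⊕ 0xF0 = 0x5B.
P'[4]: 0x21 ⊕ 0xD5 ⊕ 0x76 = 0x82.

P'[1] = 0x37, P'[2] = 0x55, P'[3] = 0x5B, P'[4] = 0x82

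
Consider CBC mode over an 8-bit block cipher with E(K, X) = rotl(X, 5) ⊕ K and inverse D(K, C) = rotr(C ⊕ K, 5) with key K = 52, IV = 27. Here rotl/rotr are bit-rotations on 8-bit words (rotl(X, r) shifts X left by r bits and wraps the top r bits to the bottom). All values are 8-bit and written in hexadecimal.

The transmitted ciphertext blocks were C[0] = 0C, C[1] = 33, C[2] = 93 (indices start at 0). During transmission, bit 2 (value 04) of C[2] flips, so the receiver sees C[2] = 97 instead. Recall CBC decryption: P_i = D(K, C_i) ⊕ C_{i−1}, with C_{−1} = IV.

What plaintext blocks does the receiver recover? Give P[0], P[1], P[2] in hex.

Only C[2] changed, to 97. In CBC, a change in C_i garbles P_i and flips the same bit in P_{i+1}. Decrypting the received ciphertext:
P[0]: D(K, 0C) = F2; F2 ⊕ 27 = D5.
P[1]: D(K, 33) = 0B; 0B ⊕ 0C = 07.
P[2]: D(K, 97) = 2E; 2E ⊕ 33 = 1D.
Blocks that differ from the original plaintext: P[2].

P[0] = D5, P[1] = 07, P[2] = 1D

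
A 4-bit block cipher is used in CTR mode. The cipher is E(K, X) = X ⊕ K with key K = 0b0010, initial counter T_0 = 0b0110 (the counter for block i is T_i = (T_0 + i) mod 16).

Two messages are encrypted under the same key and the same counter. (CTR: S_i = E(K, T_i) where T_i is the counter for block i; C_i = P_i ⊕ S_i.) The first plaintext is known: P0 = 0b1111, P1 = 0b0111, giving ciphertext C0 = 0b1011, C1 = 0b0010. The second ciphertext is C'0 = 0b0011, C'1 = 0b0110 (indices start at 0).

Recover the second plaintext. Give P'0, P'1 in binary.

In CTR with a reused counter, both messages share the same keystream S_i, so C_i ⊕ C'_i = P_i ⊕ P'_i and thus P'_i = P_i ⊕ C_i ⊕ C'_i.
P'0: 0b1111 ⊕ 0b1011 ⊕ 0b0011 = 0b0111.
P'1: 0b0111 ⊕ 0b0010 ⊕ 0b0110 = 0b0011.

P'0 = 0b0111, P'1 = 0b0011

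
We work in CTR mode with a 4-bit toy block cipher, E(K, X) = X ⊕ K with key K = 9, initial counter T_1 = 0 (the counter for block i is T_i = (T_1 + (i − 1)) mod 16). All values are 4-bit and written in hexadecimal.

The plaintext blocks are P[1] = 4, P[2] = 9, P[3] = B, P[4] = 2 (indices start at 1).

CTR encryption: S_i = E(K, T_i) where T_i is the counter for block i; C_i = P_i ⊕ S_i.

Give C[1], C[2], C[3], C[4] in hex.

C[1]: T = 0, S = E(K, T) = 9; 4 ⊕ 9 = D.
C[2]: T = 1, S = E(K, T) = 8; 9 ⊕ 8 = 1.
C[3]: T = 2, S = E(K, T) = B; B ⊕ B = 0.
C[4]: T = 3, S = E(K, T) = A; 2 ⊕ A = 8.

C[1] = D, C[2] = 1, C[3] = 0, C[4] = 8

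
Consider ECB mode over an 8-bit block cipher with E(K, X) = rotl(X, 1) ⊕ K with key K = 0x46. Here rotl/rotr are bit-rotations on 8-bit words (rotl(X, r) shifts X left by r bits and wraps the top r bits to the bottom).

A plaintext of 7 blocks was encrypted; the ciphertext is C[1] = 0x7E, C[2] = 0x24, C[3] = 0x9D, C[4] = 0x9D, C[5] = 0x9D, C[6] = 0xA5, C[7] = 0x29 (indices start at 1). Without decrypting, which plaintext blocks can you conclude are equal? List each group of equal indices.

ECB encrypts each block independently with the same key, so equal ciphertext blocks imply equal plaintext blocks.
C[3] = C[4] = C[5] = 0x9D, so P[3] = P[4] = P[5].

P[3] = P[4] = P[5]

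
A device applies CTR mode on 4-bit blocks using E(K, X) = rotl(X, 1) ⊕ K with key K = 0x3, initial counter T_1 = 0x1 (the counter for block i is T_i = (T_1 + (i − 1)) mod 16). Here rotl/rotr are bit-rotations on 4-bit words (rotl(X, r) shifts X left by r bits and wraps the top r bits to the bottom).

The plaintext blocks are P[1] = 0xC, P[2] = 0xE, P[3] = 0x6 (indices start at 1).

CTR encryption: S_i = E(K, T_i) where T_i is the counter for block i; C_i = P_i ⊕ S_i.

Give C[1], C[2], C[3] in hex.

C[1]: T = 0x1, S = E(K, T) = 0x1; 0xC ⊕ 0x1 = 0xD.
C[2]: T = 0x2, S = E(K, T) = 0x7; 0xE ⊕ 0x7 = 0x9.
C[3]: T = 0x3, S = E(K, T) = 0x5; 0x6 ⊕ 0x5 = 0x3.

C[1] = 0xD, C[2] = 0x9, C[3] = 0x3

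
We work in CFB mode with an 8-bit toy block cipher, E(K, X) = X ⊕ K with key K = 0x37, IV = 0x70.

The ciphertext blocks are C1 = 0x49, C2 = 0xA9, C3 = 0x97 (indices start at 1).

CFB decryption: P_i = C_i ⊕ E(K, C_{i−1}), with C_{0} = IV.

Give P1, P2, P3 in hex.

P1: E(K, 0x70) = 0x47; 0x49 ⊕ 0x47 = 0x0E.
P2: E(K, 0x49) = 0x7E; 0xA9 ⊕ 0x7E = 0xD7.
P3: E(K, 0xA9) = 0x9E; 0x97 ⊕ 0x9E = 0x09.

P1 = 0x0E, P2 = 0xD7, P3 = 0x09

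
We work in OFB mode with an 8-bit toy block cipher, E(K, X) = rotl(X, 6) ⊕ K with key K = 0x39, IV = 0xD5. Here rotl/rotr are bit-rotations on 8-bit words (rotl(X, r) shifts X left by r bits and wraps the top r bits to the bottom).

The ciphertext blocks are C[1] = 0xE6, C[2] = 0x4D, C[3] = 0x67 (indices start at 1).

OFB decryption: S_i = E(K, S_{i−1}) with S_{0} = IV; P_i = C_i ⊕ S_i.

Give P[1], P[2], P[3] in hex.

P[1] = 0xAA, P[2] = 0x67, P[3] = 0xD4

P[1]: S = E(K, 0xD5) = 0x4C; 0xE6 ⊕ 0x4C = 0xAA.
P[2]: S = E(K, 0x4C) = 0x2A; 0x4D ⊕ 0x2A = 0x67.
P[3]: S = E(K, 0x2A) = 0xB3; 0x67 ⊕ 0xB3 = 0xD4.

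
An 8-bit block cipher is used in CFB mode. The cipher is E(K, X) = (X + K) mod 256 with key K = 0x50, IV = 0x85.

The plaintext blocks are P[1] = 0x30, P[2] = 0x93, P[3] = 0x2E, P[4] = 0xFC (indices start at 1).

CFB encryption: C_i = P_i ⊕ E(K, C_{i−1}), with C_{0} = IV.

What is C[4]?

C[1]: E(K, 0x85) = 0xD5; 0x30 ⊕ 0xD5 = 0xE5.
C[2]: E(K, 0xE5) = 0x35; 0x93 ⊕ 0x35 = 0xA6.
C[3]: E(K, 0xA6) = 0xF6; 0x2E ⊕ 0xF6 = 0xD8.
C[4]: E(K, 0xD8) = 0x28; 0xFC ⊕ 0x28 = 0xD4.

C[4] = 0xD4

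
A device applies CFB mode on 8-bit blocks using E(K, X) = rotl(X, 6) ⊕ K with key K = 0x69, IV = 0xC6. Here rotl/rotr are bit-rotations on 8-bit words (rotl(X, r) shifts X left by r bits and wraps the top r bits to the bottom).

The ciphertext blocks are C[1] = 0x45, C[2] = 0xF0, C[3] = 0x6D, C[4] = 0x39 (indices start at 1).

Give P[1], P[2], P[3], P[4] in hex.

P[1] = 0x9D, P[2] = 0xC8, P[3] = 0x38, P[4] = 0x0B

CFB decryption: P_i = C_i ⊕ E(K, C_{i−1}), with C_{0} = IV.
P[1]: E(K, 0xC6) = 0xD8; 0x45 ⊕ 0xD8 = 0x9D.
P[2]: E(K, 0x45) = 0x38; 0xF0 ⊕ 0x38 = 0xC8.
P[3]: E(K, 0xF0) = 0x55; 0x6D ⊕ 0x55 = 0x38.
P[4]: E(K, 0x6D) = 0x32; 0x39 ⊕ 0x32 = 0x0B.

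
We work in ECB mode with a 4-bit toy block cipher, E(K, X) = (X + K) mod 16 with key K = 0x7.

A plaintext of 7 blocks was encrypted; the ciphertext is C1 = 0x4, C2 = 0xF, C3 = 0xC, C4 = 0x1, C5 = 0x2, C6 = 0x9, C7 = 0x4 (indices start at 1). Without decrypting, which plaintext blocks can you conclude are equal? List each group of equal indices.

ECB encrypts each block independently with the same key, so equal ciphertext blocks imply equal plaintext blocks.
C1 = C7 = 0x4, so P1 = P7.

P1 = P7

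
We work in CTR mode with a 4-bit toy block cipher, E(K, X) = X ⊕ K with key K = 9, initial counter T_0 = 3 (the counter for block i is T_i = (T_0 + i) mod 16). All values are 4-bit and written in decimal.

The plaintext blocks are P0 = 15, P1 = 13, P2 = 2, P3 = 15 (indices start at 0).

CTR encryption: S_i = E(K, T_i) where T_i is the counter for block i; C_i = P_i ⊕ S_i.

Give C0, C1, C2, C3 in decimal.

C0: T = 3, S = E(K, T) = 10; 15 ⊕ 10 = 5.
C1: T = 4, S = E(K, T) = 13; 13 ⊕ 13 = 0.
C2: T = 5, S = E(K, T) = 12; 2 ⊕ 12 = 14.
C3: T = 6, S = E(K, T) = 15; 15 ⊕ 15 = 0.

C0 = 5, C1 = 0, C2 = 14, C3 = 0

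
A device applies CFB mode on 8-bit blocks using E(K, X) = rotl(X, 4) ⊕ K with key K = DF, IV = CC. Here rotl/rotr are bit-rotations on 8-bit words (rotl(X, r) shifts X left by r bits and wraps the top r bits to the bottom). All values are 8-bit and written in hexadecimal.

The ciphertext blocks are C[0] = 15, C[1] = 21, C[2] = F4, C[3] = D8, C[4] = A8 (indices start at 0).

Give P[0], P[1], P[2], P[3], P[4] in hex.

P[0] = 06, P[1] = AF, P[2] = 39, P[3] = 48, P[4] = FA

CFB decryption: P_i = C_i ⊕ E(K, C_{i−1}), with C_{−1} = IV.
P[0]: E(K, CC) = 13; 15 ⊕ 13 = 06.
P[1]: E(K, 15) = 8E; 21 ⊕ 8E = AF.
P[2]: E(K, 21) = CD; F4 ⊕ CD = 39.
P[3]: E(K, F4) = 90; D8 ⊕ 90 = 48.
P[4]: E(K, D8) = 52; A8 ⊕ 52 = FA.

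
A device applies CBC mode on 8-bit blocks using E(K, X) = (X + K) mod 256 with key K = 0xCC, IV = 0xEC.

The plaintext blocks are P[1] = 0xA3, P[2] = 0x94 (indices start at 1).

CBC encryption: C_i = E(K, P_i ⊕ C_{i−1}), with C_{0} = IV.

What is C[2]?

C[2] = 0x5B

C[1]: P[1] ⊕ 0xEC = 0x4F; E(K, 0x4F) = 0x1B.
C[2]: P[2] ⊕ 0x1B = 0x8F; E(K, 0x8F) = 0x5B.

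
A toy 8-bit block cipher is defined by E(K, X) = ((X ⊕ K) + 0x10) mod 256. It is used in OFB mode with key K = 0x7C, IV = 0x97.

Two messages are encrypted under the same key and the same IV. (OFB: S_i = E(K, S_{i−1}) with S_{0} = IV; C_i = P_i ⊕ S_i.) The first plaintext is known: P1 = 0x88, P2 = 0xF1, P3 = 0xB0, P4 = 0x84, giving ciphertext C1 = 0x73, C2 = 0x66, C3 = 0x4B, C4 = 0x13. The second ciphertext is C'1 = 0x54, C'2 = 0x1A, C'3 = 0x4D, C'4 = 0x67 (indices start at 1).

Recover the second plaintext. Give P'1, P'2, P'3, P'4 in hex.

In OFB with a reused IV, both messages share the same keystream S_i, so C_i ⊕ C'_i = P_i ⊕ P'_i and thus P'_i = P_i ⊕ C_i ⊕ C'_i.
P'1: 0x88 ⊕ 0x73 ⊕ 0x54 = 0xAF.
P'2: 0xF1 ⊕ 0x66 ⊕ 0x1A = 0x8D.
P'3: 0xB0 ⊕ 0x4B ⊕ 0x4D = 0xB6.
P'4: 0x84 ⊕ 0x13 ⊕ 0x67 = 0xF0.

P'1 = 0xAF, P'2 = 0x8D, P'3 = 0xB6, P'4 = 0xF0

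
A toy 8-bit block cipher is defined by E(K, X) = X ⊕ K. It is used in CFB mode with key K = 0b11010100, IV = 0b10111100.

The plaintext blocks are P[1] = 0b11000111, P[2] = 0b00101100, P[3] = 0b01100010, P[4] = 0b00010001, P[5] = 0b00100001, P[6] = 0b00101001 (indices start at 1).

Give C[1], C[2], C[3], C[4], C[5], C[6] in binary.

CFB encryption: C_i = P_i ⊕ E(K, C_{i−1}), with C_{0} = IV.
C[1]: E(K, 0b10111100) = 0b01101000; 0b11000111 ⊕ 0b01101000 = 0b10101111.
C[2]: E(K, 0b10101111) = 0b01111011; 0b00101100 ⊕ 0b01111011 = 0b01010111.
C[3]: E(K, 0b01010111) = 0b10000011; 0b01100010 ⊕ 0b10000011 = 0b11100001.
C[4]: E(K, 0b11100001) = 0b00110101; 0b00010001 ⊕ 0b00110101 = 0b00100100.
C[5]: E(K, 0b00100100) = 0b11110000; 0b00100001 ⊕ 0b11110000 = 0b11010001.
C[6]: E(K, 0b11010001) = 0b00000101; 0b00101001 ⊕ 0b00000101 = 0b00101100.

C[1] = 0b10101111, C[2] = 0b01010111, C[3] = 0b11100001, C[4] = 0b00100100, C[5] = 0b11010001, C[6] = 0b00101100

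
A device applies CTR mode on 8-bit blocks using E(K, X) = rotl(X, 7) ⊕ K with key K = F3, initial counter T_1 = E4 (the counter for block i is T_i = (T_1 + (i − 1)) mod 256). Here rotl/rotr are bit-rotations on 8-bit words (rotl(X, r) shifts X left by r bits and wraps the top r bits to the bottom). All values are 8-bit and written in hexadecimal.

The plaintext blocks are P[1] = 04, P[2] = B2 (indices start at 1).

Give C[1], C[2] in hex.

C[1] = 85, C[2] = B3

CTR encryption: S_i = E(K, T_i) where T_i is the counter for block i; C_i = P_i ⊕ S_i.
C[1]: T = E4, S = E(K, T) = 81; 04 ⊕ 81 = 85.
C[2]: T = E5, S = E(K, T) = 01; B2 ⊕ 01 = B3.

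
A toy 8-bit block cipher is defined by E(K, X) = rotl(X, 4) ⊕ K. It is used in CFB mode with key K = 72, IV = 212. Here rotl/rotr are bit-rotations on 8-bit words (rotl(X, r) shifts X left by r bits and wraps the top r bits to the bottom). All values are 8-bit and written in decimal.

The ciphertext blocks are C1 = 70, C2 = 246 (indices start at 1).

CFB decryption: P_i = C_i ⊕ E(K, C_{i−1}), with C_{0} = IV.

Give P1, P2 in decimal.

P1 = 67, P2 = 218

P1: E(K, 212) = 5; 70 ⊕ 5 = 67.
P2: E(K, 70) = 44; 246 ⊕ 44 = 218.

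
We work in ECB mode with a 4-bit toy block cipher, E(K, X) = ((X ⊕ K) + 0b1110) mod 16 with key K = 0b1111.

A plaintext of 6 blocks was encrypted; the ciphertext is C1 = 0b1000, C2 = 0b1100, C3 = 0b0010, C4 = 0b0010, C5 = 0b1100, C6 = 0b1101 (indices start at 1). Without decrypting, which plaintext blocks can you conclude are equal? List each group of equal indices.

P2 = P5; P3 = P4

ECB encrypts each block independently with the same key, so equal ciphertext blocks imply equal plaintext blocks.
C2 = C5 = 0b1100, so P2 = P5.
C3 = C4 = 0b0010, so P3 = P4.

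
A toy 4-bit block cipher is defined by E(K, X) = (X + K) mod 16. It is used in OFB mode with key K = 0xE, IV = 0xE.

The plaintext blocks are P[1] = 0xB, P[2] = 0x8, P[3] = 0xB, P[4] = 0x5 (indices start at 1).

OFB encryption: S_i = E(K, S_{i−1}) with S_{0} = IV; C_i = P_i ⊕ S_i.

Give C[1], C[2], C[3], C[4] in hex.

C[1]: S = E(K, 0xE) = 0xC; 0xB ⊕ 0xC = 0x7.
C[2]: S = E(K, 0xC) = 0xA; 0x8 ⊕ 0xA = 0x2.
C[3]: S = E(K, 0xA) = 0x8; 0xB ⊕ 0x8 = 0x3.
C[4]: S = E(K, 0x8) = 0x6; 0x5 ⊕ 0x6 = 0x3.

C[1] = 0x7, C[2] = 0x2, C[3] = 0x3, C[4] = 0x3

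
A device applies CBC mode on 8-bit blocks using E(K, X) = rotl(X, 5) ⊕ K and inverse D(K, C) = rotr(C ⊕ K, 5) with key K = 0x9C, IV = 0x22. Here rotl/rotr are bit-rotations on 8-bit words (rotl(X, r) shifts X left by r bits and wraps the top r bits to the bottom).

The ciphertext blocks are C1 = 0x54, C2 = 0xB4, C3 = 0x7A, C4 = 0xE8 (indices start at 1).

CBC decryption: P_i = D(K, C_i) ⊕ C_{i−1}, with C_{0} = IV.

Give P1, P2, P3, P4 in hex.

P1: D(K, 0x54) = 0x46; 0x46 ⊕ 0x22 = 0x64.
P2: D(K, 0xB4) = 0x41; 0x41 ⊕ 0x54 = 0x15.
P3: D(K, 0x7A) = 0x37; 0x37 ⊕ 0xB4 = 0x83.
P4: D(K, 0xE8) = 0xA3; 0xA3 ⊕ 0x7A = 0xD9.

P1 = 0x64, P2 = 0x15, P3 = 0x83, P4 = 0xD9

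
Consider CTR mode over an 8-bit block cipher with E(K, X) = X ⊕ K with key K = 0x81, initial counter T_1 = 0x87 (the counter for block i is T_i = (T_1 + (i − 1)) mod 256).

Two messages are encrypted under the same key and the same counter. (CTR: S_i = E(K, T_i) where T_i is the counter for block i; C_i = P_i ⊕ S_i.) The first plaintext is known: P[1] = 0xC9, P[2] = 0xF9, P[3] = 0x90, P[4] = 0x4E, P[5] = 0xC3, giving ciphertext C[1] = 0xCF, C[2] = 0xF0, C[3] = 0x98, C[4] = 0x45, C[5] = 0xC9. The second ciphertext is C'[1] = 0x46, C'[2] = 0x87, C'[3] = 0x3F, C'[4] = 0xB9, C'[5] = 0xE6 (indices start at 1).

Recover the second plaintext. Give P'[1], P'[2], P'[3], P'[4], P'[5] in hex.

In CTR with a reused counter, both messages share the same keystream S_i, so C_i ⊕ C'_i = P_i ⊕ P'_i and thus P'_i = P_i ⊕ C_i ⊕ C'_i.
P'[1]: 0xC9 ⊕ 0xCF ⊕ 0x46 = 0x40.
P'[2]: 0xF9 ⊕ 0xF0 ⊕ 0x87 = 0x8E.
P'[3]: 0x90 ⊕ 0x98 ⊕ 0x3F = 0x37.
P'[4]: 0x4E ⊕ 0x45 ⊕ 0xB9 = 0xB2.
P'[5]: 0xC3 ⊕ 0xC9 ⊕ 0xE6 = 0xEC.

P'[1] = 0x40, P'[2] = 0x8E, P'[3] = 0x37, P'[4] = 0xB2, P'[5] = 0xEC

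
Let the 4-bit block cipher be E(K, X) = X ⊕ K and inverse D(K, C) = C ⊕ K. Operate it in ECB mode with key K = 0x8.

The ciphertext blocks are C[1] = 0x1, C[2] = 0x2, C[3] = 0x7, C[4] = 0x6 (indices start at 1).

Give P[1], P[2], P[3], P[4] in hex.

ECB decryption: P_i = D(K, C_i).
P[1]: D(K, 0x1) = 0x9.
P[2]: D(K, 0x2) = 0xA.
P[3]: D(K, 0x7) = 0xF.
P[4]: D(K, 0x6) = 0xE.

P[1] = 0x9, P[2] = 0xA, P[3] = 0xF, P[4] = 0xE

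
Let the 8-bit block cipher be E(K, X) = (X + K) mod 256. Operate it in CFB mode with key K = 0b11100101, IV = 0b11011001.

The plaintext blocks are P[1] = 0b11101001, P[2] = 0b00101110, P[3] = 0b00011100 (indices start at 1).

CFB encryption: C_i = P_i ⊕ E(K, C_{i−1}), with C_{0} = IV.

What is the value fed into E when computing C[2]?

0b01010111

C[1]: E(K, 0b11011001) = 0b10111110; 0b11101001 ⊕ 0b10111110 = 0b01010111.
C[2]: E(K, 0b01010111) = 0b00111100; 0b00101110 ⊕ 0b00111100 = 0b00010010.
So the input to E for block [2] is 0b01010111.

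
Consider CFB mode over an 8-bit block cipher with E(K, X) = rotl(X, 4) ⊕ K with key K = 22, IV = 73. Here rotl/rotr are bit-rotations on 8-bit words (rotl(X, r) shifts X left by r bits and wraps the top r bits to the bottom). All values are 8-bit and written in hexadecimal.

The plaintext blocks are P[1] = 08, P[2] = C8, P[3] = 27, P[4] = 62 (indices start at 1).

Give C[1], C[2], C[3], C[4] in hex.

C[1] = 1D, C[2] = 3B, C[3] = B6, C[4] = 2B

CFB encryption: C_i = P_i ⊕ E(K, C_{i−1}), with C_{0} = IV.
C[1]: E(K, 73) = 15; 08 ⊕ 15 = 1D.
C[2]: E(K, 1D) = F3; C8 ⊕ F3 = 3B.
C[3]: E(K, 3B) = 91; 27 ⊕ 91 = B6.
C[4]: E(K, B6) = 49; 62 ⊕ 49 = 2B.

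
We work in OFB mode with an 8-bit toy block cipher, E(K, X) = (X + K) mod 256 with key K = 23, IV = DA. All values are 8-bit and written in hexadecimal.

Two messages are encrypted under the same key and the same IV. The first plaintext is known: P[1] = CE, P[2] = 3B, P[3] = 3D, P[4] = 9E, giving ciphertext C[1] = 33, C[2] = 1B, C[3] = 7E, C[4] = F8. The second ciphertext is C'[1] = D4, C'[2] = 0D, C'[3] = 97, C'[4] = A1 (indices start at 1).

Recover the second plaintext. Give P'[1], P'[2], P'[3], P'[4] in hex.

P'[1] = 29, P'[2] = 2D, P'[3] = D4, P'[4] = C7

In OFB with a reused IV, both messages share the same keystream S_i, so C_i ⊕ C'_i = P_i ⊕ P'_i and thus P'_i = P_i ⊕ C_i ⊕ C'_i.
P'[1]: CE ⊕ 33 ⊕ D4 = 29.
P'[2]: 3B ⊕ 1B ⊕ 0D = 2D.
P'[3]: 3D ⊕ 7E ⊕ 97 = D4.
P'[4]: 9E ⊕ F8 ⊕ A1 = C7.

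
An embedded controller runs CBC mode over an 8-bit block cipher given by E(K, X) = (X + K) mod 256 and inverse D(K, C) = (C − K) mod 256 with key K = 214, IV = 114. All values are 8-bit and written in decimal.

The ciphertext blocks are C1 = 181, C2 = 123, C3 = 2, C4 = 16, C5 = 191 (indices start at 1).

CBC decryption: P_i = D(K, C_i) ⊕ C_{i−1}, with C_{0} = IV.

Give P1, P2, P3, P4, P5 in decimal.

P1: D(K, 181) = 223; 223 ⊕ 114 = 173.
P2: D(K, 123) = 165; 165 ⊕ 181 = 16.
P3: D(K, 2) = 44; 44 ⊕ 123 = 87.
P4: D(K, 16) = 58; 58 ⊕ 2 = 56.
P5: D(K, 191) = 233; 233 ⊕ 16 = 249.

P1 = 173, P2 = 16, P3 = 87, P4 = 56, P5 = 249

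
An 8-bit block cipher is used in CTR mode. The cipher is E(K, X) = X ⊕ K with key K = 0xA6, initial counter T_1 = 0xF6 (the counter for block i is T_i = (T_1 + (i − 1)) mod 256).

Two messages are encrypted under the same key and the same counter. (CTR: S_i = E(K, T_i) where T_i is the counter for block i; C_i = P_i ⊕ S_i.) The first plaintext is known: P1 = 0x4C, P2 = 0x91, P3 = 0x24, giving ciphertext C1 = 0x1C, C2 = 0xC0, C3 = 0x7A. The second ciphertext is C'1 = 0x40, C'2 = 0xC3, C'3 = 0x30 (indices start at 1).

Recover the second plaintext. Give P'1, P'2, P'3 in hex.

P'1 = 0x10, P'2 = 0x92, P'3 = 0x6E

In CTR with a reused counter, both messages share the same keystream S_i, so C_i ⊕ C'_i = P_i ⊕ P'_i and thus P'_i = P_i ⊕ C_i ⊕ C'_i.
P'1: 0x4C ⊕ 0x1C ⊕ 0x40 = 0x10.
P'2: 0x91 ⊕ 0xC0 ⊕ 0xC3 = 0x92.
P'3: 0x24 ⊕ 0x7A ⊕ 0x30 = 0x6E.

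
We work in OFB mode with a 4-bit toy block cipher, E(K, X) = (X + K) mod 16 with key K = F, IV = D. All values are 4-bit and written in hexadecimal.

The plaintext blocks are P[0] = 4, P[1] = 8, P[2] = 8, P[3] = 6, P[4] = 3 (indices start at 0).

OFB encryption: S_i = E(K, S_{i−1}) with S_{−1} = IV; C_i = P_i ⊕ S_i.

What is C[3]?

C[3] = F

C[0]: S = E(K, D) = C; 4 ⊕ C = 8.
C[1]: S = E(K, C) = B; 8 ⊕ B = 3.
C[2]: S = E(K, B) = A; 8 ⊕ A = 2.
C[3]: S = E(K, A) = 9; 6 ⊕ 9 = F.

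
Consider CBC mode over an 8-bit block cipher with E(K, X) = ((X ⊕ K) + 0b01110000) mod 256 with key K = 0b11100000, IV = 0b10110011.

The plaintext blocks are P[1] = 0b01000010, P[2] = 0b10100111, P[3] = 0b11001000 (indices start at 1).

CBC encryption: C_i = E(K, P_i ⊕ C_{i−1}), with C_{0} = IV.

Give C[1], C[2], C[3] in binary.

C[1]: P[1] ⊕ 0b10110011 = 0b11110001; E(K, 0b11110001) = 0b10000001.
C[2]: P[2] ⊕ 0b10000001 = 0b00100110; E(K, 0b00100110) = 0b00110110.
C[3]: P[3] ⊕ 0b00110110 = 0b11111110; E(K, 0b11111110) = 0b10001110.

C[1] = 0b10000001, C[2] = 0b00110110, C[3] = 0b10001110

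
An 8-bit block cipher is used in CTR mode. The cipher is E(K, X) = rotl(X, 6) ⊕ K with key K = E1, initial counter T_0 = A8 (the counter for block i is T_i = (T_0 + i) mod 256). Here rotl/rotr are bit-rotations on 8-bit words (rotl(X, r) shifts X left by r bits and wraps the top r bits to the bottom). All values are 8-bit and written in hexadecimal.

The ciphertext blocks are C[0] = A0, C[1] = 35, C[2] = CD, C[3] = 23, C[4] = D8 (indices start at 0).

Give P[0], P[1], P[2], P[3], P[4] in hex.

CTR decryption: S_i = E(K, T_i) where T_i is the counter for block i; P_i = C_i ⊕ S_i.
P[0]: T = A8, S = E(K, T) = CB; A0 ⊕ CB = 6B.
P[1]: T = A9, S = E(K, T) = 8B; 35 ⊕ 8B = BE.
P[2]: T = AA, S = E(K, T) = 4B; CD ⊕ 4B = 86.
P[3]: T = AB, S = E(K, T) = 0B; 23 ⊕ 0B = 28.
P[4]: T = AC, S = E(K, T) = CA; D8 ⊕ CA = 12.

P[0] = 6B, P[1] = BE, P[2] = 86, P[3] = 28, P[4] = 12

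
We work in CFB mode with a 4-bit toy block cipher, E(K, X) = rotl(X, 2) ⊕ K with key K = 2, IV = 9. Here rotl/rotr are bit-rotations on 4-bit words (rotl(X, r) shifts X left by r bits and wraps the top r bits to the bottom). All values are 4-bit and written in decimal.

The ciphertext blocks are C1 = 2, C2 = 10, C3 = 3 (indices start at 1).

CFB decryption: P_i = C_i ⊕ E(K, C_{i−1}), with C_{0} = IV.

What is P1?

P1: E(K, 9) = 4; 2 ⊕ 4 = 6.

P1 = 6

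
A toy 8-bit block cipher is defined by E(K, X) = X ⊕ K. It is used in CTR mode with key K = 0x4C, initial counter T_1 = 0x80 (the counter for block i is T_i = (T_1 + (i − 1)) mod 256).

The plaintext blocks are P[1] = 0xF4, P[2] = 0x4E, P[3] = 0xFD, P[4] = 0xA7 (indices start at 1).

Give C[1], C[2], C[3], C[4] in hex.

CTR encryption: S_i = E(K, T_i) where T_i is the counter for block i; C_i = P_i ⊕ S_i.
C[1]: T = 0x80, S = E(K, T) = 0xCC; 0xF4 ⊕ 0xCC = 0x38.
C[2]: T = 0x81, S = E(K, T) = 0xCD; 0x4E ⊕ 0xCD = 0x83.
C[3]: T = 0x82, S = E(K, T) = 0xCE; 0xFD ⊕ 0xCE = 0x33.
C[4]: T = 0x83, S = E(K, T) = 0xCF; 0xA7 ⊕ 0xCF = 0x68.

C[1] = 0x38, C[2] = 0x83, C[3] = 0x33, C[4] = 0x68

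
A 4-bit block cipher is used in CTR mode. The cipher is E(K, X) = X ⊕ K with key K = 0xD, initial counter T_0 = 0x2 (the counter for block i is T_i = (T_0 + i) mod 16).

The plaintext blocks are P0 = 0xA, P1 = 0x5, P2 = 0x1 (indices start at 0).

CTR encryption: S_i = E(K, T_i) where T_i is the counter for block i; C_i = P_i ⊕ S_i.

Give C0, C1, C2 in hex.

C0 = 0x5, C1 = 0xB, C2 = 0x8

C0: T = 0x2, S = E(K, T) = 0xF; 0xA ⊕ 0xF = 0x5.
C1: T = 0x3, S = E(K, T) = 0xE; 0x5 ⊕ 0xE = 0xB.
C2: T = 0x4, S = E(K, T) = 0x9; 0x1 ⊕ 0x9 = 0x8.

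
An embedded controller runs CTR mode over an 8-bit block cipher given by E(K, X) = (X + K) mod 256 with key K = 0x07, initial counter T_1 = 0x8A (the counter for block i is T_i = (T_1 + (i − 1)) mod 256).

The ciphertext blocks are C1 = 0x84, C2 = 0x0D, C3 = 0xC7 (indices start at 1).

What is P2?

CTR decryption: S_i = E(K, T_i) where T_i is the counter for block i; P_i = C_i ⊕ S_i.
P2: T = 0x8B, S = E(K, T) = 0x92; 0x0D ⊕ 0x92 = 0x9F.

P2 = 0x9F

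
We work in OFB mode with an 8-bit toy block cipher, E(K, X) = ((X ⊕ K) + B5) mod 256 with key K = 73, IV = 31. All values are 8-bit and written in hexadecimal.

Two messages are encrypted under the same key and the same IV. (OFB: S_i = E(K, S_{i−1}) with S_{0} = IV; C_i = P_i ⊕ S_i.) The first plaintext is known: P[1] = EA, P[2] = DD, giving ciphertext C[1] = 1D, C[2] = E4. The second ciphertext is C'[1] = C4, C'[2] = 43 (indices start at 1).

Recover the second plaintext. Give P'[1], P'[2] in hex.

In OFB with a reused IV, both messages share the same keystream S_i, so C_i ⊕ C'_i = P_i ⊕ P'_i and thus P'_i = P_i ⊕ C_i ⊕ C'_i.
P'[1]: EA ⊕ 1D ⊕ C4 = 33.
P'[2]: DD ⊕ E4 ⊕ 43 = 7A.

P'[1] = 33, P'[2] = 7A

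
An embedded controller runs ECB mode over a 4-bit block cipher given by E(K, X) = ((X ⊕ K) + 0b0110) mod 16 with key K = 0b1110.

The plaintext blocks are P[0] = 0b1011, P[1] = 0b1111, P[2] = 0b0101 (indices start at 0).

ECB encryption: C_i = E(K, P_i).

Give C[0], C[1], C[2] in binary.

C[0] = 0b1011, C[1] = 0b0111, C[2] = 0b0001

C[0]: E(K, 0b1011) = 0b1011.
C[1]: E(K, 0b1111) = 0b0111.
C[2]: E(K, 0b0101) = 0b0001.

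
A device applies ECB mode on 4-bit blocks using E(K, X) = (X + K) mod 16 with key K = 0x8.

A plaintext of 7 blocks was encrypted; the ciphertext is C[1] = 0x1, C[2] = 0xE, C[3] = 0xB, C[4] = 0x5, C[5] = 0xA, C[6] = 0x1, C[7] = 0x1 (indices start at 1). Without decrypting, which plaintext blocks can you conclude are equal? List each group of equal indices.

P[1] = P[6] = P[7]

ECB encrypts each block independently with the same key, so equal ciphertext blocks imply equal plaintext blocks.
C[1] = C[6] = C[7] = 0x1, so P[1] = P[6] = P[7].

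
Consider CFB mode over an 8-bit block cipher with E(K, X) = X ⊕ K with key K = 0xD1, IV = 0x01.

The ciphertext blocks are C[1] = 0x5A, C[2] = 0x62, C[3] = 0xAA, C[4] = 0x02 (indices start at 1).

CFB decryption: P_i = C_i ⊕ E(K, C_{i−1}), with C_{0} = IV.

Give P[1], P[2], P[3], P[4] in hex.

P[1] = 0x8A, P[2] = 0xE9, P[3] = 0x19, P[4] = 0x79

P[1]: E(K, 0x01) = 0xD0; 0x5A ⊕ 0xD0 = 0x8A.
P[2]: E(K, 0x5A) = 0x8B; 0x62 ⊕ 0x8B = 0xE9.
P[3]: E(K, 0x62) = 0xB3; 0xAA ⊕ 0xB3 = 0x19.
P[4]: E(K, 0xAA) = 0x7B; 0x02 ⊕ 0x7B = 0x79.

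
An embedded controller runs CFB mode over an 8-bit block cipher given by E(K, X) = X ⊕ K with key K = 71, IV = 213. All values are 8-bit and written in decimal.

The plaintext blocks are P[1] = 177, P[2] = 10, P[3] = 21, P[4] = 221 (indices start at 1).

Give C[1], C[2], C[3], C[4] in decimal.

C[1] = 35, C[2] = 110, C[3] = 60, C[4] = 166

CFB encryption: C_i = P_i ⊕ E(K, C_{i−1}), with C_{0} = IV.
C[1]: E(K, 213) = 146; 177 ⊕ 146 = 35.
C[2]: E(K, 35) = 100; 10 ⊕ 100 = 110.
C[3]: E(K, 110) = 41; 21 ⊕ 41 = 60.
C[4]: E(K, 60) = 123; 221 ⊕ 123 = 166.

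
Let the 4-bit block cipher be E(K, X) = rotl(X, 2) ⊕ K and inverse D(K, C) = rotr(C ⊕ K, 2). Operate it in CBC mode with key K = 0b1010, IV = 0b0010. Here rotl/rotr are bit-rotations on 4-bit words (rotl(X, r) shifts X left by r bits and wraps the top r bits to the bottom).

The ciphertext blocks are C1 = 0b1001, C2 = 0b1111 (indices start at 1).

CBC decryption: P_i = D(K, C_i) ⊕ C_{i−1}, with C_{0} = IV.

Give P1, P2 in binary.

P1: D(K, 0b1001) = 0b1100; 0b1100 ⊕ 0b0010 = 0b1110.
P2: D(K, 0b1111) = 0b0101; 0b0101 ⊕ 0b1001 = 0b1100.

P1 = 0b1110, P2 = 0b1100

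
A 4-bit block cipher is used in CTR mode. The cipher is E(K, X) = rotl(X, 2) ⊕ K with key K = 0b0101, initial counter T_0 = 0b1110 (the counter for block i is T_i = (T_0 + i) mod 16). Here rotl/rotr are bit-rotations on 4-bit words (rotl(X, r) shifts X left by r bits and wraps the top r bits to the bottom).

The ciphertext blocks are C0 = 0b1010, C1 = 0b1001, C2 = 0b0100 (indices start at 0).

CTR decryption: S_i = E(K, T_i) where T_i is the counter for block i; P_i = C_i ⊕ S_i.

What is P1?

P1: T = 0b1111, S = E(K, T) = 0b1010; 0b1001 ⊕ 0b1010 = 0b0011.

P1 = 0b0011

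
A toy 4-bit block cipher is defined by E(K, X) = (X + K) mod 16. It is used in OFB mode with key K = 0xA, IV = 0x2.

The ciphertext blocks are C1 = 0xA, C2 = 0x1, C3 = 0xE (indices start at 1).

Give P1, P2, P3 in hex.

OFB decryption: S_i = E(K, S_{i−1}) with S_{0} = IV; P_i = C_i ⊕ S_i.
P1: S = E(K, 0x2) = 0xC; 0xA ⊕ 0xC = 0x6.
P2: S = E(K, 0xC) = 0x6; 0x1 ⊕ 0x6 = 0x7.
P3: S = E(K, 0x6) = 0x0; 0xE ⊕ 0x0 = 0xE.

P1 = 0x6, P2 = 0x7, P3 = 0xE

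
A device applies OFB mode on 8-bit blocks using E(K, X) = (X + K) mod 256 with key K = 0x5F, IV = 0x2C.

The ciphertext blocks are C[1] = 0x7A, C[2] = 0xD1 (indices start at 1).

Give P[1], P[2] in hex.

OFB decryption: S_i = E(K, S_{i−1}) with S_{0} = IV; P_i = C_i ⊕ S_i.
P[1]: S = E(K, 0x2C) = 0x8B; 0x7A ⊕ 0x8B = 0xF1.
P[2]: S = E(K, 0x8B) = 0xEA; 0xD1 ⊕ 0xEA = 0x3B.

P[1] = 0xF1, P[2] = 0x3B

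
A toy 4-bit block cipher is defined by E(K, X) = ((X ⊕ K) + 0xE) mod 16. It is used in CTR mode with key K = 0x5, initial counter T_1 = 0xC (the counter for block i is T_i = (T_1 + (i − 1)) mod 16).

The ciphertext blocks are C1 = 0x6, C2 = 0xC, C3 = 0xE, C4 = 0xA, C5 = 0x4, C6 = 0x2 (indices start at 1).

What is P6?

P6 = 0x0

CTR decryption: S_i = E(K, T_i) where T_i is the counter for block i; P_i = C_i ⊕ S_i.
P6: T = 0x1, S = E(K, T) = 0x2; 0x2 ⊕ 0x2 = 0x0.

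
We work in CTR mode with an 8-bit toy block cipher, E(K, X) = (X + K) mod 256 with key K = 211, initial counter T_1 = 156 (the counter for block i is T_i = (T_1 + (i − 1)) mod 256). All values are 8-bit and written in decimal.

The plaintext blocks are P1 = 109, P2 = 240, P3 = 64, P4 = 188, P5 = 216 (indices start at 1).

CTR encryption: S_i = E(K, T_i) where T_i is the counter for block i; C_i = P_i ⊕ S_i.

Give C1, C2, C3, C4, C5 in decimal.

C1 = 2, C2 = 128, C3 = 49, C4 = 206, C5 = 171

C1: T = 156, S = E(K, T) = 111; 109 ⊕ 111 = 2.
C2: T = 157, S = E(K, T) = 112; 240 ⊕ 112 = 128.
C3: T = 158, S = E(K, T) = 113; 64 ⊕ 113 = 49.
C4: T = 159, S = E(K, T) = 114; 188 ⊕ 114 = 206.
C5: T = 160, S = E(K, T) = 115; 216 ⊕ 115 = 171.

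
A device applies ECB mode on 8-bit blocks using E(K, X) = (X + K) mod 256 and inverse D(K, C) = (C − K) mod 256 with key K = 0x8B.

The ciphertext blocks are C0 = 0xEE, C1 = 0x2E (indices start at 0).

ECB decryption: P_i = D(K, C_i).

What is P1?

P1: D(K, 0x2E) = 0xA3.

P1 = 0xA3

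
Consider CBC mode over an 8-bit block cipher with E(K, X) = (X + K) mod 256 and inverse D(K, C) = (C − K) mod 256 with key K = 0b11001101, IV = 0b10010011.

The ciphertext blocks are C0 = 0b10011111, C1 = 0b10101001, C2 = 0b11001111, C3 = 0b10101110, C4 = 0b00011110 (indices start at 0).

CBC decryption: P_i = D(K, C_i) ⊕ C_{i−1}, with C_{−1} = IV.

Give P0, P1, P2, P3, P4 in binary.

P0: D(K, 0b10011111) = 0b11010010; 0b11010010 ⊕ 0b10010011 = 0b01000001.
P1: D(K, 0b10101001) = 0b11011100; 0b11011100 ⊕ 0b10011111 = 0b01000011.
P2: D(K, 0b11001111) = 0b00000010; 0b00000010 ⊕ 0b10101001 = 0b10101011.
P3: D(K, 0b10101110) = 0b11100001; 0b11100001 ⊕ 0b11001111 = 0b00101110.
P4: D(K, 0b00011110) = 0b01010001; 0b01010001 ⊕ 0b10101110 = 0b11111111.

P0 = 0b01000001, P1 = 0b01000011, P2 = 0b10101011, P3 = 0b00101110, P4 = 0b11111111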